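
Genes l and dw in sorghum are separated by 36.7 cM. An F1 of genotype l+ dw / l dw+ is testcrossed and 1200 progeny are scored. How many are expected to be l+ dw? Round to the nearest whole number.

380

A map distance of 36.7 cM corresponds to a recombination frequency of 0.367.
The F1 is l+ dw / l dw+, so l+ dw is a parental gamete class with expected frequency (1 − r)/2 = 0.633/2 = 0.3165.
Expected number = 0.3165 × 1200 = 379.80 ≈ 380.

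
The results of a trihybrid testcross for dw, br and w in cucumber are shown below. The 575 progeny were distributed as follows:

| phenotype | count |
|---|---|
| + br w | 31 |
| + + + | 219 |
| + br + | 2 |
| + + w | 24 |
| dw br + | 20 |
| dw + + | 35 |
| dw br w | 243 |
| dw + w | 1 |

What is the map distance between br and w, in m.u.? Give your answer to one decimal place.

8.2 m.u.

The two most frequent reciprocal classes, dw br w and + + +, are the parental types, so the F1 was dw br w / + + +.
The two rarest classes, dw + w and + br +, are the double crossovers. Comparing them with the parentals, only the br allele has switched, so br is the middle locus and the order is dw – br – w.
Crossovers in the br–w interval produce the single-crossover classes dw br + and + + w (20 + 24 = 44) plus the double crossovers (3).
RF(br–w) = (44 + 3) / 575 = 47/575 = 0.0817 → 8.2 m.u.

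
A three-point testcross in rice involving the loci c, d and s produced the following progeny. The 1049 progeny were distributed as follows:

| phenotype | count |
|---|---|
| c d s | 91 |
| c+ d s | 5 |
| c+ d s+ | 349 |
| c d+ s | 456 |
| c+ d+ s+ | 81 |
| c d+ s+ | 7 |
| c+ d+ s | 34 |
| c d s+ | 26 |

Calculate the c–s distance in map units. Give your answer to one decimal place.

The two most frequent reciprocal classes, c+ d s+ and c d+ s, are the parental types, so the F1 was c+ d s+ / c d+ s.
The two rarest classes, c+ d s and c d+ s+, are the double crossovers. Comparing them with the parentals, only the s allele has switched, so s is the middle locus and the order is d – s – c.
Crossovers in the s–c interval produce the single-crossover classes c d s+ and c+ d+ s (26 + 34 = 60) plus the double crossovers (12).
RF(s–c) = (60 + 12) / 1049 = 72/1049 = 0.0686 → 6.9 map units.

6.9 map units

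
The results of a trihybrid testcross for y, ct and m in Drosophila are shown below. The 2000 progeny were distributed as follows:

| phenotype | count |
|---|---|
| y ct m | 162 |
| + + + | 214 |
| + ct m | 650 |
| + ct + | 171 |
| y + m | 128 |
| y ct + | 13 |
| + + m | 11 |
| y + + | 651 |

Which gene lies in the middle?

The two most frequent reciprocal classes, y + + and + ct m, are the parental types, so the F1 was y + + / + ct m.
The two rarest classes, y ct + and + + m, are the double crossovers. Comparing them with the parentals, only the ct allele has switched, so ct is the middle locus and the order is y – ct – m.

ct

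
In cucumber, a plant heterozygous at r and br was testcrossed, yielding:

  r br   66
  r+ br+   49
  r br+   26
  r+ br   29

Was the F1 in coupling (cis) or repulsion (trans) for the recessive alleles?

cis

The two most frequent classes are r+ br+ (49) and r br (66); these are the parental (non-recombinant) types.
So the F1 carried r+ br+ on one chromosome and r br on the other — the recessive alleles are on the same chromosome (cis / coupling).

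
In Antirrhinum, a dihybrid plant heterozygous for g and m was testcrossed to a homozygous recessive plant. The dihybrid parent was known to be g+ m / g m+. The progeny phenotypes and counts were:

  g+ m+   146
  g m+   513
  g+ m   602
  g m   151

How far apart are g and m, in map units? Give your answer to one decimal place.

The recombinant classes are g+ m+ and g m: 146 + 151 = 297.
Recombination frequency = 297/1412 = 0.2103 ≈ 21.0%, i.e. 21.0 map units.

21.0 map units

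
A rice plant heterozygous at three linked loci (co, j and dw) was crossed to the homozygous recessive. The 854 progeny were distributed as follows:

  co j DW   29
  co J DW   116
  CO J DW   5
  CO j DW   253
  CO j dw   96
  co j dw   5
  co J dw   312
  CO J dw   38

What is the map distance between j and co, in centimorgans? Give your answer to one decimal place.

The two most frequent reciprocal classes, co J dw and CO j DW, are the parental types, so the F1 was co J dw / CO j DW.
The two rarest classes, co j dw and CO J DW, are the double crossovers. Comparing them with the parentals, only the j allele has switched, so j is the middle locus and the order is dw – j – co.
Crossovers in the j–co interval produce the single-crossover classes CO J dw and co j DW (38 + 29 = 67) plus the double crossovers (10).
RF(j–co) = (67 + 10) / 854 = 77/854 = 0.0902 → 9.0 centimorgans.

9.0 centimorgans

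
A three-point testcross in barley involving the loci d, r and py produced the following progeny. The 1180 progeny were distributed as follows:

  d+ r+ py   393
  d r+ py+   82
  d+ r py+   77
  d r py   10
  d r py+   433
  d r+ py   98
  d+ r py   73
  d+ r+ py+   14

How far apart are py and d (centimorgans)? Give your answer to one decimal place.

The two most frequent reciprocal classes, d+ r+ py and d r py+, are the parental types, so the F1 was d+ r+ py / d r py+.
The two rarest classes, d+ r+ py+ and d r py, are the double crossovers. Comparing them with the parentals, only the py allele has switched, so py is the middle locus and the order is r – py – d.
Crossovers in the py–d interval produce the single-crossover classes d r+ py and d+ r py+ (98 + 77 = 175) plus the double crossovers (24).
RF(py–d) = (175 + 24) / 1180 = 199/1180 = 0.1686 → 16.9 centimorgans.

16.9 centimorgans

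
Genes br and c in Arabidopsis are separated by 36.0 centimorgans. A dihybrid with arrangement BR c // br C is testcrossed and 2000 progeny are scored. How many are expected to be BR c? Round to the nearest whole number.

A map distance of 36.0 centimorgans corresponds to a recombination frequency of 0.360.
The F1 is BR c / br C, so BR c is a parental gamete class with expected frequency (1 − r)/2 = 0.640/2 = 0.3200.
Expected number = 0.3200 × 2000 = 640.00 ≈ 640.

640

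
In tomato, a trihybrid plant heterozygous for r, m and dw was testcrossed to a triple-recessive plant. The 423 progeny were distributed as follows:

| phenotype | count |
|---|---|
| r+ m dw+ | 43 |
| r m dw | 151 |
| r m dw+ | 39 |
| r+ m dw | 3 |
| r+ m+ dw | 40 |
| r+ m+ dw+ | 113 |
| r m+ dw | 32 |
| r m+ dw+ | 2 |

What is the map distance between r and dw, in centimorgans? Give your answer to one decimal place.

19.9 centimorgans

The two most frequent reciprocal classes, r m dw and r+ m+ dw+, are the parental types, so the F1 was r m dw / r+ m+ dw+.
The two rarest classes, r+ m dw and r m+ dw+, are the double crossovers. Comparing them with the parentals, only the r allele has switched, so r is the middle locus and the order is m – r – dw.
Crossovers in the r–dw interval produce the single-crossover classes r m dw+ and r+ m+ dw (39 + 40 = 79) plus the double crossovers (5).
RF(r–dw) = (79 + 5) / 423 = 84/423 = 0.1986 → 19.9 centimorgans.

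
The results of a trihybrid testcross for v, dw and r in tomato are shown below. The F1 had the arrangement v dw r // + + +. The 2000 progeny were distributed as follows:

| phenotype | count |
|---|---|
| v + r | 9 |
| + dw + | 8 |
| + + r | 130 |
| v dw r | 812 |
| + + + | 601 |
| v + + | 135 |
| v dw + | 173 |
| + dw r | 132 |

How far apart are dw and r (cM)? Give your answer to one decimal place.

16.0 cM

The two rarest classes, v + r and + dw +, are the double crossovers. Comparing them with the parentals, only the dw allele has switched, so dw is the middle locus and the order is r – dw – v.
Crossovers in the r–dw interval produce the single-crossover classes v dw + and + + r (173 + 130 = 303) plus the double crossovers (17).
RF(r–dw) = (303 + 17) / 2000 = 320/2000 = 0.1600 → 16.0 cM.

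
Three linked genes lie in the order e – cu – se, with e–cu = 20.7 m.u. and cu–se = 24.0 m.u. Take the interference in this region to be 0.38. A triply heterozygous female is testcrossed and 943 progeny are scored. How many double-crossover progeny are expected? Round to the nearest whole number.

Map distances give recombination frequencies of 0.207 and 0.240 for the two intervals.
With interference 0.38 (so coincidence = 0.62), expected double-crossover frequency = 0.207 × 0.240 × 0.62 = 0.03080.
Expected number = 0.03080 × 943 = 29.05 ≈ 29.

29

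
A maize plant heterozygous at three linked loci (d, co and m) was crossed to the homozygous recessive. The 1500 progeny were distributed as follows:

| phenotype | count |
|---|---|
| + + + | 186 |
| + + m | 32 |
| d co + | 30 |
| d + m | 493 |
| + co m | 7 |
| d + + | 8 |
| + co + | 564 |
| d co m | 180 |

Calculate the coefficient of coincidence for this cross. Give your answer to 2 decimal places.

The two most frequent reciprocal classes, + co + and d + m, are the parental types, so the F1 was + co + / d + m.
The two rarest classes, + co m and d + +, are the double crossovers. Comparing them with the parentals, only the m allele has switched, so m is the middle locus and the order is co – m – d.
co–m: (366 + 15)/1500 = 0.2540; m–d: (62 + 15)/1500 = 0.0513.
Expected DCO frequency = 0.2540 × 0.0513 ≈ 0.01303; observed = 15/1500 ≈ 0.01000.
Coefficient of coincidence = 0.01000/0.01303 ≈ 0.77.

0.77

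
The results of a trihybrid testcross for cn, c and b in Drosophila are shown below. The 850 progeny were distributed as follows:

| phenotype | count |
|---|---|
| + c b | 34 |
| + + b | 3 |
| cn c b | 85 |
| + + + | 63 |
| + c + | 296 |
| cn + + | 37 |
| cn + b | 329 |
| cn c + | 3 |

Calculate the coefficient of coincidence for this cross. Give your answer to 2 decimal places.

The two most frequent reciprocal classes, + c + and cn + b, are the parental types, so the F1 was + c + / cn + b.
The two rarest classes, cn c + and + + b, are the double crossovers. Comparing them with the parentals, only the cn allele has switched, so cn is the middle locus and the order is c – cn – b.
c–cn: (148 + 6)/850 = 0.1812; cn–b: (71 + 6)/850 = 0.0906.
Expected DCO frequency = 0.1812 × 0.0906 ≈ 0.01642; observed = 6/850 ≈ 0.00706.
Coefficient of coincidence = 0.00706/0.01642 ≈ 0.43.

0.43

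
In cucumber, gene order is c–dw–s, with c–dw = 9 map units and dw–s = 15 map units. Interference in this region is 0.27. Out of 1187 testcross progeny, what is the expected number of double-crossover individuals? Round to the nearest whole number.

12

Map distances give recombination frequencies of 0.090 and 0.150 for the two intervals.
With interference 0.27 (so coincidence = 0.73), expected double-crossover frequency = 0.090 × 0.150 × 0.73 = 0.00985.
Expected number = 0.00985 × 1187 = 11.70 ≈ 12.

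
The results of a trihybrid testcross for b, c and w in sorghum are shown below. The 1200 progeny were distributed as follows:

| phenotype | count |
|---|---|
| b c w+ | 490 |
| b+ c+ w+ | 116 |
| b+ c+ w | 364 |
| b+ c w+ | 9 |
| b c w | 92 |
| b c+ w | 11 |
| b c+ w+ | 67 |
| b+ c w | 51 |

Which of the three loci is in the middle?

b

The two most frequent reciprocal classes, b c w+ and b+ c+ w, are the parental types, so the F1 was b c w+ / b+ c+ w.
The two rarest classes, b+ c w+ and b c+ w, are the double crossovers. Comparing them with the parentals, only the b allele has switched, so b is the middle locus and the order is w – b – c.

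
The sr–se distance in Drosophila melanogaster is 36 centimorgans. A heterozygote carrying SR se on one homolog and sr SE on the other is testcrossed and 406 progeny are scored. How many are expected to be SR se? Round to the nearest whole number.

130

A map distance of 36 centimorgans corresponds to a recombination frequency of 0.360.
The F1 is SR se / sr SE, so SR se is a parental gamete class with expected frequency (1 − r)/2 = 0.640/2 = 0.3200.
Expected number = 0.3200 × 406 = 129.92 ≈ 130.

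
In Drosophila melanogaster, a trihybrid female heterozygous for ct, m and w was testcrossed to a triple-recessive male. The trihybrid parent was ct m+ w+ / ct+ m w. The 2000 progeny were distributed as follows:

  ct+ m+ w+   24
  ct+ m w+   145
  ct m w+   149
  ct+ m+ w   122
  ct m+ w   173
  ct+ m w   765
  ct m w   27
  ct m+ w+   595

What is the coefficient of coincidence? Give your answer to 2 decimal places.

The two rarest classes, ct+ m+ w+ and ct m w, are the double crossovers. Comparing them with the parentals, only the ct allele has switched, so ct is the middle locus and the order is w – ct – m.
w–ct: (318 + 51)/2000 = 0.1845; ct–m: (271 + 51)/2000 = 0.1610.
Expected DCO frequency = 0.1845 × 0.1610 ≈ 0.02970; observed = 51/2000 ≈ 0.02550.
Coefficient of coincidence = 0.02550/0.02970 ≈ 0.86.

0.86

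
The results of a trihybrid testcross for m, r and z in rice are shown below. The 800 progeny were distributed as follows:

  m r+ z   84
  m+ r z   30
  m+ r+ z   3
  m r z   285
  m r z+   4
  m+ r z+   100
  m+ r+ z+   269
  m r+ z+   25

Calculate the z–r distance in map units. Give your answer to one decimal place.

The two most frequent reciprocal classes, m r z and m+ r+ z+, are the parental types, so the F1 was m r z / m+ r+ z+.
The two rarest classes, m r z+ and m+ r+ z, are the double crossovers. Comparing them with the parentals, only the z allele has switched, so z is the middle locus and the order is r – z – m.
Crossovers in the r–z interval produce the single-crossover classes m r+ z and m+ r z+ (84 + 100 = 184) plus the double crossovers (7).
RF(r–z) = (184 + 7) / 800 = 191/800 = 0.2387 → 23.9 map units.

23.9 map units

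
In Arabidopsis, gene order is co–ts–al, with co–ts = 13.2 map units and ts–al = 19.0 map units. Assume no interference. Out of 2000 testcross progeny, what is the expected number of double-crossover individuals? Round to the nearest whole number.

50

Map distances give recombination frequencies of 0.132 and 0.190 for the two intervals.
With no interference, expected double-crossover frequency = 0.132 × 0.190 = 0.02508.
Expected number = 0.02508 × 2000 = 50.16 ≈ 50.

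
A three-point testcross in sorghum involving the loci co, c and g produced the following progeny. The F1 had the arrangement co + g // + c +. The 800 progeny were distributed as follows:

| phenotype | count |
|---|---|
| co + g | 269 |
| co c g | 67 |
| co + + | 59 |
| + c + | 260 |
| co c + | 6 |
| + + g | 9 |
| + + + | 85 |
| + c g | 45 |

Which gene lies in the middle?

The two rarest classes, + + g and co c +, are the double crossovers. Comparing them with the parentals, only the co allele has switched, so co is the middle locus and the order is g – co – c.

co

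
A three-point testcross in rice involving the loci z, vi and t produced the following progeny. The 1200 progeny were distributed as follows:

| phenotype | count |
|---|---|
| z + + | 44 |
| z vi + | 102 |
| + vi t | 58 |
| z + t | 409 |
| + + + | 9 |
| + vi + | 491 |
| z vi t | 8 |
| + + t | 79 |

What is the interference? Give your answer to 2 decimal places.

0.13

The two most frequent reciprocal classes, + vi + and z + t, are the parental types, so the F1 was + vi + / z + t.
The two rarest classes, + + + and z vi t, are the double crossovers. Comparing them with the parentals, only the vi allele has switched, so vi is the middle locus and the order is z – vi – t.
z–vi: (181 + 17)/1200 = 0.1650; vi–t: (102 + 17)/1200 = 0.0992.
Expected DCO frequency = 0.1650 × 0.0992 ≈ 0.01637; observed = 17/1200 ≈ 0.01417.
Coefficient of coincidence = 0.01417/0.01637 ≈ 0.87; interference = 1 − 0.87 = 0.13.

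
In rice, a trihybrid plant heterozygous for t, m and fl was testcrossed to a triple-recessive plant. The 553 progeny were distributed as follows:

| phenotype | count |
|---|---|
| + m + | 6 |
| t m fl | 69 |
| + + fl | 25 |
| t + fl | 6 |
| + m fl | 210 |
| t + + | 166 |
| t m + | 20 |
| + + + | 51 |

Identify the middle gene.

The two most frequent reciprocal classes, + m fl and t + +, are the parental types, so the F1 was + m fl / t + +.
The two rarest classes, + m + and t + fl, are the double crossovers. Comparing them with the parentals, only the fl allele has switched, so fl is the middle locus and the order is t – fl – m.

fl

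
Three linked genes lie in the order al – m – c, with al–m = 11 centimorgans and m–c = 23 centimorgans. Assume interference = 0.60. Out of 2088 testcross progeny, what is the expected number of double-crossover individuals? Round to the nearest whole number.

21

Map distances give recombination frequencies of 0.110 and 0.230 for the two intervals.
With interference 0.60 (so coincidence = 0.40), expected double-crossover frequency = 0.110 × 0.230 × 0.40 = 0.01012.
Expected number = 0.01012 × 2088 = 21.13 ≈ 21.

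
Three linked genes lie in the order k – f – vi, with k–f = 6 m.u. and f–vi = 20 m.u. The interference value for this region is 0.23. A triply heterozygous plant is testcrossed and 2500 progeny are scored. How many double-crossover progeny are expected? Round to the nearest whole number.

23

Map distances give recombination frequencies of 0.060 and 0.200 for the two intervals.
With interference 0.23 (so coincidence = 0.77), expected double-crossover frequency = 0.060 × 0.200 × 0.77 = 0.00924.
Expected number = 0.00924 × 2500 = 23.10 ≈ 23.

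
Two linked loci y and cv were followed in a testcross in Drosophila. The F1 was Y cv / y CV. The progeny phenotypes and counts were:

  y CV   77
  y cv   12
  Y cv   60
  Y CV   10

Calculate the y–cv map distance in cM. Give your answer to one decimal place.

13.8 cM

The recombinant classes are Y CV and y cv: 10 + 12 = 22.
Recombination frequency = 22/159 = 0.1384 ≈ 13.8%, i.e. 13.8 cM.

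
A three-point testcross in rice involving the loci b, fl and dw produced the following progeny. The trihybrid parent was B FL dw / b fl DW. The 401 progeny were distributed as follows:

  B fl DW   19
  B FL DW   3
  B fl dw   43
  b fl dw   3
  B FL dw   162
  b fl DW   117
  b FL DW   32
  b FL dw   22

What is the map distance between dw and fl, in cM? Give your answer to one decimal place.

The two rarest classes, B FL DW and b fl dw, are the double crossovers. Comparing them with the parentals, only the dw allele has switched, so dw is the middle locus and the order is b – dw – fl.
Crossovers in the dw–fl interval produce the single-crossover classes B fl dw and b FL DW (43 + 32 = 75) plus the double crossovers (6).
RF(dw–fl) = (75 + 6) / 401 = 81/401 = 0.2020 → 20.2 cM.

20.2 cM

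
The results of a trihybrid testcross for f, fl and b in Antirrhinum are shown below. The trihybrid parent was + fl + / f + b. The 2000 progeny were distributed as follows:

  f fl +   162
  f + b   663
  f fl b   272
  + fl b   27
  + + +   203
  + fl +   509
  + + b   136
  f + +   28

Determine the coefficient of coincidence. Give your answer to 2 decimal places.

The two rarest classes, + fl b and f + +, are the double crossovers. Comparing them with the parentals, only the b allele has switched, so b is the middle locus and the order is f – b – fl.
f–b: (298 + 55)/2000 = 0.1765; b–fl: (475 + 55)/2000 = 0.2650.
Expected DCO frequency = 0.1765 × 0.2650 ≈ 0.04677; observed = 55/2000 ≈ 0.02750.
Coefficient of coincidence = 0.02750/0.04677 ≈ 0.59.

0.59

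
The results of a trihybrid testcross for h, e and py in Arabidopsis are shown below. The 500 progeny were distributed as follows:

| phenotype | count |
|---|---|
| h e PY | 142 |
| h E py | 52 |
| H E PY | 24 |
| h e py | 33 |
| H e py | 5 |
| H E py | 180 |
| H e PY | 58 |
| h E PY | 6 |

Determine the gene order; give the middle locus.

e

The two most frequent reciprocal classes, H E py and h e PY, are the parental types, so the F1 was H E py / h e PY.
The two rarest classes, H e py and h E PY, are the double crossovers. Comparing them with the parentals, only the e allele has switched, so e is the middle locus and the order is py – e – h.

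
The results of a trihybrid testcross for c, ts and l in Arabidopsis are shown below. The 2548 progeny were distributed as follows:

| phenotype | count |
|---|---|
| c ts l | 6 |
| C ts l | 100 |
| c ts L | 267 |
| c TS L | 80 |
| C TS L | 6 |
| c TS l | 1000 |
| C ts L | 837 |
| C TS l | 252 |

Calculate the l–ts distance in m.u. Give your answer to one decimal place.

The two most frequent reciprocal classes, C ts L and c TS l, are the parental types, so the F1 was C ts L / c TS l.
The two rarest classes, C TS L and c ts l, are the double crossovers. Comparing them with the parentals, only the ts allele has switched, so ts is the middle locus and the order is l – ts – c.
Crossovers in the l–ts interval produce the single-crossover classes C ts l and c TS L (100 + 80 = 180) plus the double crossovers (12).
RF(l–ts) = (180 + 12) / 2548 = 192/2548 = 0.0754 → 7.5 m.u.

7.5 m.u.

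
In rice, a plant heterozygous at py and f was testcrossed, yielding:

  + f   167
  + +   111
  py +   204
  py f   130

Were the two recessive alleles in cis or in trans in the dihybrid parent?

trans

The two most frequent classes are + f (167) and py + (204); these are the parental (non-recombinant) types.
So the F1 carried + f on one chromosome and py + on the other — the recessive alleles are on opposite chromosomes (trans / repulsion).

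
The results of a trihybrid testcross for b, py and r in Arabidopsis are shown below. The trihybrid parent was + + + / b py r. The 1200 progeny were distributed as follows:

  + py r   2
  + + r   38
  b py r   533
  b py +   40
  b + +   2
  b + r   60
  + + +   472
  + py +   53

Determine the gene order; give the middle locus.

b

The two rarest classes, b + + and + py r, are the double crossovers. Comparing them with the parentals, only the b allele has switched, so b is the middle locus and the order is py – b – r.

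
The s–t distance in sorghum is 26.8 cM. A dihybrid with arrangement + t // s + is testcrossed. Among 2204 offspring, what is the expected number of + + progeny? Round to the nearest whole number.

A map distance of 26.8 cM corresponds to a recombination frequency of 0.268.
The F1 is + t / s +, so + + is a recombinant gamete class with expected frequency r/2 = 0.268/2 = 0.1340.
Expected number = 0.1340 × 2204 = 295.34 ≈ 295.

295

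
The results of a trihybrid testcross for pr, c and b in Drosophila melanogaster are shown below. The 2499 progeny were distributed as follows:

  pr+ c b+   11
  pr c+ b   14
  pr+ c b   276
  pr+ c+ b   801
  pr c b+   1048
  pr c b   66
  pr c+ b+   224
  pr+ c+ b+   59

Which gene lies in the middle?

The two most frequent reciprocal classes, pr c b+ and pr+ c+ b, are the parental types, so the F1 was pr c b+ / pr+ c+ b.
The two rarest classes, pr+ c b+ and pr c+ b, are the double crossovers. Comparing them with the parentals, only the pr allele has switched, so pr is the middle locus and the order is c – pr – b.

pr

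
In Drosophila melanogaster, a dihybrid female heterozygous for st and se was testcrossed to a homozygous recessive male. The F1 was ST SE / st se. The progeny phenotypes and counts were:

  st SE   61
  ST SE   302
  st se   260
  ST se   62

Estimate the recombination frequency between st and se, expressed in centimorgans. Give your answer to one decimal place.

18.0 centimorgans

The recombinant classes are ST se and st SE: 62 + 61 = 123.
Recombination frequency = 123/685 = 0.1796 ≈ 18.0%, i.e. 18.0 centimorgans.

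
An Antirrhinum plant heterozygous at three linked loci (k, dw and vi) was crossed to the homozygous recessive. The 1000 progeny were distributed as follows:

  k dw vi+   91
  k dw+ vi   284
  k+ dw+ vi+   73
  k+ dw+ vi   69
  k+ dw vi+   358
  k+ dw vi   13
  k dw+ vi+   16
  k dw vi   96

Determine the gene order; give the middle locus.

The two most frequent reciprocal classes, k dw+ vi and k+ dw vi+, are the parental types, so the F1 was k dw+ vi / k+ dw vi+.
The two rarest classes, k dw+ vi+ and k+ dw vi, are the double crossovers. Comparing them with the parentals, only the vi allele has switched, so vi is the middle locus and the order is k – vi – dw.

vi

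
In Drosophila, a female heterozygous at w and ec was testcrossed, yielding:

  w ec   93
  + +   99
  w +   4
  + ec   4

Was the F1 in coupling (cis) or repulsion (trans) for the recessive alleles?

The two most frequent classes are + + (99) and w ec (93); these are the parental (non-recombinant) types.
So the F1 carried + + on one chromosome and w ec on the other — the recessive alleles are on the same chromosome (cis / coupling).

cis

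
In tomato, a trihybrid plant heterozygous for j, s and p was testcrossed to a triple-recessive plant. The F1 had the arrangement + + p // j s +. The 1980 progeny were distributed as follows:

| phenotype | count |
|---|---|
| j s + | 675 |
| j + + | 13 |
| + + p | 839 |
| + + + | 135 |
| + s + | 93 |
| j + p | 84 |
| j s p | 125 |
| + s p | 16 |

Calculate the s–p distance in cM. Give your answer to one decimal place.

The two rarest classes, + s p and j + +, are the double crossovers. Comparing them with the parentals, only the s allele has switched, so s is the middle locus and the order is j – s – p.
Crossovers in the s–p interval produce the single-crossover classes + + + and j s p (135 + 125 = 260) plus the double crossovers (29).
RF(s–p) = (260 + 29) / 1980 = 289/1980 = 0.1460 → 14.6 cM.

14.6 cM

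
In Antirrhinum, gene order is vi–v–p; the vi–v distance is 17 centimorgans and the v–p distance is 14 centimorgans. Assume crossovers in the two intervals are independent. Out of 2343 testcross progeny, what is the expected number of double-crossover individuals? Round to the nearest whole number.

56

Map distances give recombination frequencies of 0.170 and 0.140 for the two intervals.
With no interference, expected double-crossover frequency = 0.170 × 0.140 = 0.02380.
Expected number = 0.02380 × 2343 = 55.76 ≈ 56.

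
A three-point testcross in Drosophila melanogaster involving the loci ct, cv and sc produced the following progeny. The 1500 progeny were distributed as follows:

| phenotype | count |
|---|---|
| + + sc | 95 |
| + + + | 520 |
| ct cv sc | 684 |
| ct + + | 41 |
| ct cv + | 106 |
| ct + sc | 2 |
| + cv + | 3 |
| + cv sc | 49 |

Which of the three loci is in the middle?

cv

The two most frequent reciprocal classes, + + + and ct cv sc, are the parental types, so the F1 was + + + / ct cv sc.
The two rarest classes, + cv + and ct + sc, are the double crossovers. Comparing them with the parentals, only the cv allele has switched, so cv is the middle locus and the order is sc – cv – ct.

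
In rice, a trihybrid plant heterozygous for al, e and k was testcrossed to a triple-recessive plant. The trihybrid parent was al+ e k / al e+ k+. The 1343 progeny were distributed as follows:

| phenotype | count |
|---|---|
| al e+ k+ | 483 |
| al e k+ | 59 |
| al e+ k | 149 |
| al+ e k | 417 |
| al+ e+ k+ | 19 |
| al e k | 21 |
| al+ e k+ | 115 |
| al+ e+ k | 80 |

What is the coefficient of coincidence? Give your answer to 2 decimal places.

The two rarest classes, al e k and al+ e+ k+, are the double crossovers. Comparing them with the parentals, only the al allele has switched, so al is the middle locus and the order is k – al – e.
k–al: (264 + 40)/1343 = 0.2264; al–e: (139 + 40)/1343 = 0.1333.
Expected DCO frequency = 0.2264 × 0.1333 ≈ 0.03018; observed = 40/1343 ≈ 0.02978.
Coefficient of coincidence = 0.02978/0.03018 ≈ 0.99.

0.99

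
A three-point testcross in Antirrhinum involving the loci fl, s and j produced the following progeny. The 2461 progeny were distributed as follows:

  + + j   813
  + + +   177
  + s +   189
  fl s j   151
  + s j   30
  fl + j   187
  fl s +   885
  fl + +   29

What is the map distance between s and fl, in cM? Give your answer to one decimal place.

17.7 cM

The two most frequent reciprocal classes, + + j and fl s +, are the parental types, so the F1 was + + j / fl s +.
The two rarest classes, + s j and fl + +, are the double crossovers. Comparing them with the parentals, only the s allele has switched, so s is the middle locus and the order is fl – s – j.
Crossovers in the fl–s interval produce the single-crossover classes fl + j and + s + (187 + 189 = 376) plus the double crossovers (59).
RF(fl–s) = (376 + 59) / 2461 = 435/2461 = 0.1768 → 17.7 cM.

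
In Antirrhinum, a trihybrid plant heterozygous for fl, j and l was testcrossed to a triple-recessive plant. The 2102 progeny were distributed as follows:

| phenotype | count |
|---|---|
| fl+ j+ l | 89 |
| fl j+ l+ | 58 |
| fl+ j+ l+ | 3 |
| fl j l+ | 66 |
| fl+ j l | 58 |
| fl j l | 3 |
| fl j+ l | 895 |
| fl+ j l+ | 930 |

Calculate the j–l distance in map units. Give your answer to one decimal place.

The two most frequent reciprocal classes, fl+ j l+ and fl j+ l, are the parental types, so the F1 was fl+ j l+ / fl j+ l.
The two rarest classes, fl+ j+ l+ and fl j l, are the double crossovers. Comparing them with the parentals, only the j allele has switched, so j is the middle locus and the order is fl – j – l.
Crossovers in the j–l interval produce the single-crossover classes fl+ j l and fl j+ l+ (58 + 58 = 116) plus the double crossovers (6).
RF(j–l) = (116 + 6) / 2102 = 122/2102 = 0.0580 → 5.8 map units.

5.8 map units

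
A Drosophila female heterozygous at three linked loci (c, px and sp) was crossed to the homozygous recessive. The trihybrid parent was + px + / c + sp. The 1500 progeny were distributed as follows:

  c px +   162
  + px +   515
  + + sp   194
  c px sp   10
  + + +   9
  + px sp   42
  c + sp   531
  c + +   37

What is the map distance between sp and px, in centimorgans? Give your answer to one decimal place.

The two rarest classes, + + + and c px sp, are the double crossovers. Comparing them with the parentals, only the px allele has switched, so px is the middle locus and the order is sp – px – c.
Crossovers in the sp–px interval produce the single-crossover classes + px sp and c + + (42 + 37 = 79) plus the double crossovers (19).
RF(sp–px) = (79 + 19) / 1500 = 98/1500 = 0.0653 → 6.5 centimorgans.

6.5 centimorgans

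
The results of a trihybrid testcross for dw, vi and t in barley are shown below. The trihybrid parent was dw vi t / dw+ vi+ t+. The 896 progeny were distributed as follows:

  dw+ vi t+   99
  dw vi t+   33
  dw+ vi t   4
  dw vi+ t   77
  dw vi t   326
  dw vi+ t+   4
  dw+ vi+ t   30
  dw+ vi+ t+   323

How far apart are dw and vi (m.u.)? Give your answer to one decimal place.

The two rarest classes, dw+ vi t and dw vi+ t+, are the double crossovers. Comparing them with the parentals, only the dw allele has switched, so dw is the middle locus and the order is t – dw – vi.
Crossovers in the dw–vi interval produce the single-crossover classes dw vi+ t and dw+ vi t+ (77 + 99 = 176) plus the double crossovers (8).
RF(dw–vi) = (176 + 8) / 896 = 184/896 = 0.2054 → 20.5 m.u.

20.5 m.u.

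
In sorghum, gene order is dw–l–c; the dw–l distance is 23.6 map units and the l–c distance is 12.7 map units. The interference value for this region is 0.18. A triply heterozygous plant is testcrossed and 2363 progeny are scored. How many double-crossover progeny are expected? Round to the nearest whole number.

Map distances give recombination frequencies of 0.236 and 0.127 for the two intervals.
With interference 0.18 (so coincidence = 0.82), expected double-crossover frequency = 0.236 × 0.127 × 0.82 = 0.02458.
Expected number = 0.02458 × 2363 = 58.08 ≈ 58.

58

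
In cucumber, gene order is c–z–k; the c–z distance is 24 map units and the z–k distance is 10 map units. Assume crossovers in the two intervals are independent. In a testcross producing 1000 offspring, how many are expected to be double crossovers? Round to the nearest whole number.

Map distances give recombination frequencies of 0.240 and 0.100 for the two intervals.
With no interference, expected double-crossover frequency = 0.240 × 0.100 = 0.02400.
Expected number = 0.02400 × 1000 = 24.00 ≈ 24.

24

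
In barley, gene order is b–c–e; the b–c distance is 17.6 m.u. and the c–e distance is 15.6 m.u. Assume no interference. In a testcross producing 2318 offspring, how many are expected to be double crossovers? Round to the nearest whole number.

64

Map distances give recombination frequencies of 0.176 and 0.156 for the two intervals.
With no interference, expected double-crossover frequency = 0.176 × 0.156 = 0.02746.
Expected number = 0.02746 × 2318 = 63.64 ≈ 64.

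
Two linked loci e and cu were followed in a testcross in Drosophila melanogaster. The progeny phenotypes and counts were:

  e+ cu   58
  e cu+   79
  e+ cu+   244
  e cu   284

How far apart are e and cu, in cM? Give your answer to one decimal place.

The two most frequent classes, e+ cu+ (244) and e cu (284), are the parental types, so the F1 was e+ cu+ / e cu.
The recombinant classes are e+ cu and e cu+: 58 + 79 = 137.
Recombination frequency = 137/665 = 0.2060 ≈ 20.6%, i.e. 20.6 cM.

20.6 cM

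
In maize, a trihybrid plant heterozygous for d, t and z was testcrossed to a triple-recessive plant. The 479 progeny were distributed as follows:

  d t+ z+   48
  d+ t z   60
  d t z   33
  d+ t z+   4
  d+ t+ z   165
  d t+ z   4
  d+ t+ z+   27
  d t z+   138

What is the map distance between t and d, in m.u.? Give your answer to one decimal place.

The two most frequent reciprocal classes, d+ t+ z and d t z+, are the parental types, so the F1 was d+ t+ z / d t z+.
The two rarest classes, d t+ z and d+ t z+, are the double crossovers. Comparing them with the parentals, only the d allele has switched, so d is the middle locus and the order is t – d – z.
Crossovers in the t–d interval produce the single-crossover classes d+ t z and d t+ z+ (60 + 48 = 108) plus the double crossovers (8).
RF(t–d) = (108 + 8) / 479 = 116/479 = 0.2422 → 24.2 m.u.

24.2 m.u.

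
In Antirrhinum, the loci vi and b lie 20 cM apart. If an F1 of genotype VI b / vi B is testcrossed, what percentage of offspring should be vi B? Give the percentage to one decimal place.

40.0%

A map distance of 20 cM corresponds to a recombination frequency of 0.200.
The F1 is VI b / vi B, so vi B is a parental gamete class with expected frequency (1 − r)/2 = 0.800/2 = 0.4000.
That is 0.4000 = 40.0% of the progeny.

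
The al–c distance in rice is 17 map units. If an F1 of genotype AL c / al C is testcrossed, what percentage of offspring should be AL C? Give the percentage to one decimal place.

A map distance of 17 map units corresponds to a recombination frequency of 0.170.
The F1 is AL c / al C, so AL C is a recombinant gamete class with expected frequency r/2 = 0.170/2 = 0.0850.
That is 0.0850 = 8.5% of the progeny.

8.5%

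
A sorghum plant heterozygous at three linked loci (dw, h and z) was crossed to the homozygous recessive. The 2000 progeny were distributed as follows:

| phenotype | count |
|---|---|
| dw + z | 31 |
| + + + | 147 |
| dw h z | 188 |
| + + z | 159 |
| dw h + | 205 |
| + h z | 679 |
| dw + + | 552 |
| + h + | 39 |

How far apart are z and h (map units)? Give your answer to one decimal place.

The two most frequent reciprocal classes, dw + + and + h z, are the parental types, so the F1 was dw + + / + h z.
The two rarest classes, dw + z and + h +, are the double crossovers. Comparing them with the parentals, only the z allele has switched, so z is the middle locus and the order is dw – z – h.
Crossovers in the z–h interval produce the single-crossover classes dw h + and + + z (205 + 159 = 364) plus the double crossovers (70).
RF(z–h) = (364 + 70) / 2000 = 434/2000 = 0.2170 → 21.7 map units.

21.7 map units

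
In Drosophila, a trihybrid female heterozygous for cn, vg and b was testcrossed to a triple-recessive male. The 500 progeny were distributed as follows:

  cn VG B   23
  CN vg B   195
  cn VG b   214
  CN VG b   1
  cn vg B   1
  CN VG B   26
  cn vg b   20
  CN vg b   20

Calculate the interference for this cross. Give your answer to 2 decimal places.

The two most frequent reciprocal classes, cn VG b and CN vg B, are the parental types, so the F1 was cn VG b / CN vg B.
The two rarest classes, CN VG b and cn vg B, are the double crossovers. Comparing them with the parentals, only the cn allele has switched, so cn is the middle locus and the order is b – cn – vg.
b–cn: (43 + 2)/500 = 0.0900; cn–vg: (46 + 2)/500 = 0.0960.
Expected DCO frequency = 0.0900 × 0.0960 ≈ 0.00864; observed = 2/500 ≈ 0.00400.
Coefficient of coincidence = 0.00400/0.00864 ≈ 0.46; interference = 1 − 0.46 = 0.54.

0.54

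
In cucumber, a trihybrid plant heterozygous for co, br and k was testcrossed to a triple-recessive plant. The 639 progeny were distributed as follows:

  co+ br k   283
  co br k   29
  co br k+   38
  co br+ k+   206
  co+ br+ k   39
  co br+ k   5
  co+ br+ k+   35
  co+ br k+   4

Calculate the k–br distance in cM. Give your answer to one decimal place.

The two most frequent reciprocal classes, co br+ k+ and co+ br k, are the parental types, so the F1 was co br+ k+ / co+ br k.
The two rarest classes, co br+ k and co+ br k+, are the double crossovers. Comparing them with the parentals, only the k allele has switched, so k is the middle locus and the order is br – k – co.
Crossovers in the br–k interval produce the single-crossover classes co br k+ and co+ br+ k (38 + 39 = 77) plus the double crossovers (9).
RF(br–k) = (77 + 9) / 639 = 86/639 = 0.1346 → 13.5 cM.

13.5 cM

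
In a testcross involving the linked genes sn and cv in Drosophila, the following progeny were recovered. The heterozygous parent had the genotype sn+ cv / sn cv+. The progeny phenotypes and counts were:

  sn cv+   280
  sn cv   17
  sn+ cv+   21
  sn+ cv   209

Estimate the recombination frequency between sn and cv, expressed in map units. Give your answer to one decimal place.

The recombinant classes are sn+ cv+ and sn cv: 21 + 17 = 38.
Recombination frequency = 38/527 = 0.0721 ≈ 7.2%, i.e. 7.2 map units.

7.2 map units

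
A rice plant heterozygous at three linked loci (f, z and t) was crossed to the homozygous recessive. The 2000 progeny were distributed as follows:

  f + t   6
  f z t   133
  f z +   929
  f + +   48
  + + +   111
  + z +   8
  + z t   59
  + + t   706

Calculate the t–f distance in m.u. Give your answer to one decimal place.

12.9 m.u.

The two most frequent reciprocal classes, f z + and + + t, are the parental types, so the F1 was f z + / + + t.
The two rarest classes, + z + and f + t, are the double crossovers. Comparing them with the parentals, only the f allele has switched, so f is the middle locus and the order is z – f – t.
Crossovers in the f–t interval produce the single-crossover classes f z t and + + + (133 + 111 = 244) plus the double crossovers (14).
RF(f–t) = (244 + 14) / 2000 = 258/2000 = 0.1290 → 12.9 m.u.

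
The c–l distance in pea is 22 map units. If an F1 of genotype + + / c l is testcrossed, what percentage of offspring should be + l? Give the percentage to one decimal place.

11.0%

A map distance of 22 map units corresponds to a recombination frequency of 0.220.
The F1 is + + / c l, so + l is a recombinant gamete class with expected frequency r/2 = 0.220/2 = 0.1100.
That is 0.1100 = 11.0% of the progeny.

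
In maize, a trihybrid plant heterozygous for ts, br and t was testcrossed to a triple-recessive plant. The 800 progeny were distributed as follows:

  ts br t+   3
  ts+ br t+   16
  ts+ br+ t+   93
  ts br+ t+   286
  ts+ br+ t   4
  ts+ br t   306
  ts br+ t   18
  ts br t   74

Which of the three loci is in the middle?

The two most frequent reciprocal classes, ts br+ t+ and ts+ br t, are the parental types, so the F1 was ts br+ t+ / ts+ br t.
The two rarest classes, ts br t+ and ts+ br+ t, are the double crossovers. Comparing them with the parentals, only the br allele has switched, so br is the middle locus and the order is t – br – ts.

br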